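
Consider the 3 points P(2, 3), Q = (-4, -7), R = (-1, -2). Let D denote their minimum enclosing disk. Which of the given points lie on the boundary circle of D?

Side lengths²: PQ² = 136, PR² = 34, QR² = 34.
Since PQ² = 136 ≥ 34 + 34 = 68, the angle opposite PQ is not acute, so the smallest enclosing circle has PQ as diameter.
Centre = midpoint of PQ = (-1, -2), r² = 136/4 = 34.
The points at distance exactly r from the centre are P, Q — 2 points.

P, Q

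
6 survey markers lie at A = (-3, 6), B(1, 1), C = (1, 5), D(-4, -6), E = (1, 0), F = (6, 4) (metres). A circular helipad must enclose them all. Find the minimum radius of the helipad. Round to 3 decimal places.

By Welzl's lemma the MEC is supported by two points (diametrically opposite) or three points (on a circumcircle).
The minimum enclosing circle is determined by three boundary points: A, D, F.
Their circumcentre is (7/22, -7/22) with r² = 12325/242.
The farthest remaining point C is at distance² 6957/242 ≤ 12325/242.
r = √(12325/242) ≈ 7.137.

7.137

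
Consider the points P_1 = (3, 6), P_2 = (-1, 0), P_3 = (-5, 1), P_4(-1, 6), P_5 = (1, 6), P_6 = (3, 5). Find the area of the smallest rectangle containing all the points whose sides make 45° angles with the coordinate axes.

In coordinates u = x + y, v = x − y the rectangle is axis-aligned; the map (x,y)→(u,v) scales areas by 2.
u-values: 9, -1, -4, 5, 7, 8; range = 9 − (-4) = 13.
v-values: -3, -1, -6, -7, -5, -2; range = -1 − (-7) = 6.
Area = (13 × 6) / 2 = 39.

39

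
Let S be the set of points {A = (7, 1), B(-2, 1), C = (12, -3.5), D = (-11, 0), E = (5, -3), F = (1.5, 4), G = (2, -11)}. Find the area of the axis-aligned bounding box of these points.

x ranges over [-11, 12], width 23.
y ranges over [-11, 4], height 15.
Area = 23 × 15 = 345.

345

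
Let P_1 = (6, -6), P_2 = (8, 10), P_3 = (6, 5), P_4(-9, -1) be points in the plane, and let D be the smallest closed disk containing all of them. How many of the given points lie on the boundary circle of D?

A smallest enclosing disk is always determined by at most three of the input points on its boundary.
The minimum enclosing circle is determined by three boundary points: P_1, P_2, P_4.
Their circumcentre is (0.6, 2.8) with r² = 106.6.
The farthest remaining point P_3 is at distance² 34 ≤ 106.6.
The points at distance exactly r from the centre are P_1, P_2, P_4 — 3 points.

3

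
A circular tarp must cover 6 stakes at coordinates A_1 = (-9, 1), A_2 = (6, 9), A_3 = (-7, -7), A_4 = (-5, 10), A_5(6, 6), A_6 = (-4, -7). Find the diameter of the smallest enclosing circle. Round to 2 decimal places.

A smallest enclosing disk is always determined by at most three of the input points on its boundary.
The farthest pair is A_2–A_3 with squared distance 425. The circle on this segment as diameter has centre (-0.5, 1) and r² = 425/4 = 106.25.
Check A_1: distance² to centre = 72.25 ≤ 106.25, so it lies inside.
All remaining points lie in this disk, and no smaller disk contains both endpoints, so this is the minimum enclosing circle.
Diameter = 2r = 2√(106.25) ≈ 20.62.

20.62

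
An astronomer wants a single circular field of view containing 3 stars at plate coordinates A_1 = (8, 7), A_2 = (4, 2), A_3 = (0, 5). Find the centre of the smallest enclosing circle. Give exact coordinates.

Side lengths²: A_1A_2² = 41, A_1A_3² = 68, A_2A_3² = 25.
Since A_1A_3² = 68 ≥ 41 + 25 = 66, the angle opposite A_1A_3 is not acute, so the smallest enclosing circle has A_1A_3 as diameter.
Centre = midpoint of A_1A_3 = (4, 6), r² = 68/4 = 17.
Centre = (4, 6).

(4, 6)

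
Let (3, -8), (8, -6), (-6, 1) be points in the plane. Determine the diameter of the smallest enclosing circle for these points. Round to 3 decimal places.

15.652

Call the three points A, B, C in the order given.
Side lengths²: AB² = 29, AC² = 162, BC² = 245.
Since BC² = 245 ≥ 162 + 29 = 191, the angle opposite BC is not acute, so the smallest enclosing circle has BC as diameter.
Centre = midpoint of BC = (1, -2.5), r² = 245/4 = 61.25.
Diameter = 2r = 2√(61.25) ≈ 15.652.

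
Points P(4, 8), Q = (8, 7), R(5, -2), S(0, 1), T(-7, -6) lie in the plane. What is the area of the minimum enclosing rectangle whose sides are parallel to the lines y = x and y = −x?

154

In coordinates u = x + y, v = x − y the rectangle is axis-aligned; the map (x,y)→(u,v) scales areas by 2.
u-values: 12, 15, 3, 1, -13; range = 15 − (-13) = 28.
v-values: -4, 1, 7, -1, -1; range = 7 − (-4) = 11.
Area = (28 × 11) / 2 = 154.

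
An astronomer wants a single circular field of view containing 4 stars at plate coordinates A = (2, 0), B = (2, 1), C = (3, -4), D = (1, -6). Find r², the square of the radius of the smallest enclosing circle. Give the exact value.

A smallest enclosing disk is always determined by at most three of the input points on its boundary.
The farthest pair is B–D with squared distance 50. The circle on this segment as diameter has centre (1.5, -2.5) and r² = 50/4 = 12.5.
Check A: distance² to centre = 6.5 ≤ 12.5, so it lies inside.
All remaining points lie in this disk, and no smaller disk contains both endpoints, so this is the minimum enclosing circle.

12.5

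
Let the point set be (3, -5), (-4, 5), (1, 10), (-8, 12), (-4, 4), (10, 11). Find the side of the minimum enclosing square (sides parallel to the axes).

18

The bounding box has width 18 and height 17.
An axis-aligned square enclosing the set must have side ≥ max(width, height).
So the minimum side is max(18, 17) = 18.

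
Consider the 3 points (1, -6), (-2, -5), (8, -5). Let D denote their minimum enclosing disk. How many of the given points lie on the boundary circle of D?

Call the three points A, B, C in the order given.
Side lengths²: AB² = 10, AC² = 50, BC² = 100.
Since BC² = 100 ≥ 50 + 10 = 60, the angle opposite BC is not acute, so the smallest enclosing circle has BC as diameter.
Centre = midpoint of BC = (3, -5), r² = 100/4 = 25.
The points at distance exactly r from the centre are (-2, -5), (8, -5) — 2 points.

2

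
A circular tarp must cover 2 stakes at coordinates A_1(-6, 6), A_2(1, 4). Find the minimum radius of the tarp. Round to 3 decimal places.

The smallest circle enclosing two points has them as diameter endpoints.
Centre = midpoint = (-2.5, 5); r² = |A_1A_2|²/4 = 53/4 = 13.25.
r = √(13.25) ≈ 3.640.

3.640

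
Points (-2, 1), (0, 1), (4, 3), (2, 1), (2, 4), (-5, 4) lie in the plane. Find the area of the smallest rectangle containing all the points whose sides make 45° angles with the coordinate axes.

In coordinates u = x + y, v = x − y the rectangle is axis-aligned; the map (x,y)→(u,v) scales areas by 2.
u-values: -1, 1, 7, 3, 6, -1; range = 7 − (-1) = 8.
v-values: -3, -1, 1, 1, -2, -9; range = 1 − (-9) = 10.
Area = (8 × 10) / 2 = 40.

40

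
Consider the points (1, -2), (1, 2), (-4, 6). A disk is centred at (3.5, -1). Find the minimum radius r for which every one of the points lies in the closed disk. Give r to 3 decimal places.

The required radius is the distance from (3.5, -1) to the farthest point.
Squared distances: 7.25, 15.25, 105.25.
Maximum is 105.25, attained at (-4, 6).
r = √(105.25) ≈ 10.259.

10.259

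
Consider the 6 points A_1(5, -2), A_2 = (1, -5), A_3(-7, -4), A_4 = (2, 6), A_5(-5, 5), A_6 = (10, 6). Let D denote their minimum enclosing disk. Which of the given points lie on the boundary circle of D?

A_3, A_6

A smallest enclosing disk is always determined by at most three of the input points on its boundary.
The farthest pair is A_3–A_6 with squared distance 389. The circle on this segment as diameter has centre (1.5, 1) and r² = 389/4 = 97.25.
Check A_1: distance² to centre = 21.25 ≤ 97.25, so it lies inside.
All remaining points lie in this disk, and no smaller disk contains both endpoints, so this is the minimum enclosing circle.
The points at distance exactly r from the centre are A_3, A_6 — 2 points.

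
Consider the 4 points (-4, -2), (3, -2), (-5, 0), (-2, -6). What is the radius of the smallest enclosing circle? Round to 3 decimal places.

By Welzl's lemma the MEC is supported by two points (diametrically opposite) or three points (on a circumcircle).
The minimum enclosing circle is determined by three boundary points: (3, -2), (-5, 0), (-2, -6).
Their circumcentre is (-17/14, -13/7) with r² = 3485/196.
The farthest remaining point (-4, -2) is at distance² 1525/196 ≤ 3485/196.
r = √(3485/196) ≈ 4.217.

4.217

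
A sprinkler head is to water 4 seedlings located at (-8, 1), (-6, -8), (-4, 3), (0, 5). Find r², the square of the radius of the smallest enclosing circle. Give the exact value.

The farthest pair is (-6, -8)–(0, 5) with squared distance 205. The circle on this segment as diameter has centre (-3, -1.5) and r² = 205/4 = 51.25.
Check (-8, 1): distance² to centre = 31.25 ≤ 51.25, so it lies inside.
All remaining points lie in this disk, and no smaller disk contains both endpoints, so this is the minimum enclosing circle.

51.25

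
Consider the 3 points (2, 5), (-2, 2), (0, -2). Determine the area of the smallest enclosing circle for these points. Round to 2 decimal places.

Call the three points A, B, C in the order given.
Side lengths²: AB² = 25, AC² = 53, BC² = 20.
Since AC² = 53 ≥ 25 + 20 = 45, the angle opposite AC is not acute, so the smallest enclosing circle has AC as diameter.
Centre = midpoint of AC = (1, 1.5), r² = 53/4 = 13.25.
Area = π·r² = π·13.25 ≈ 41.63.

41.63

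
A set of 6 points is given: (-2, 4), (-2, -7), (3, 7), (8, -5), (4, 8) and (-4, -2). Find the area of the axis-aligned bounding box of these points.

x ranges over [-4, 8], width 12.
y ranges over [-7, 8], height 15.
Area = 12 × 15 = 180.

180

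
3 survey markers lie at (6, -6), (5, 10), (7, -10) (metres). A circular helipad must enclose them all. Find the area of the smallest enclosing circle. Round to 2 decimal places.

317.30

Call the three points A, B, C in the order given.
Side lengths²: AB² = 257, AC² = 17, BC² = 404.
Since BC² = 404 ≥ 257 + 17 = 274, the angle opposite BC is not acute, so the smallest enclosing circle has BC as diameter.
Centre = midpoint of BC = (6, 0), r² = 404/4 = 101.
Area = π·r² = π·101 ≈ 317.30.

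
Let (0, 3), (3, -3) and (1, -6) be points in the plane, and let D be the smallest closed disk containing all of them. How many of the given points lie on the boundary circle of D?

2

Call the three points A, B, C in the order given.
Side lengths²: AB² = 45, AC² = 82, BC² = 13.
Since AC² = 82 ≥ 45 + 13 = 58, the angle opposite AC is not acute, so the smallest enclosing circle has AC as diameter.
Centre = midpoint of AC = (0.5, -1.5), r² = 82/4 = 20.5.
The points at distance exactly r from the centre are (0, 3), (1, -6) — 2 points.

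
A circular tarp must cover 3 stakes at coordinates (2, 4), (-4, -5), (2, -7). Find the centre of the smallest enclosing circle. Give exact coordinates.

(0.5, -1.5)

Call the three points A, B, C in the order given.
Side lengths²: AB² = 117, AC² = 121, BC² = 40.
Since AC² = 121 < 117 + 40 = 157, the triangle is acute, so the smallest enclosing circle is the circumcircle.
Circumcentre = (0.5, -1.5), r² = 32.5.
Centre = (0.5, -1.5).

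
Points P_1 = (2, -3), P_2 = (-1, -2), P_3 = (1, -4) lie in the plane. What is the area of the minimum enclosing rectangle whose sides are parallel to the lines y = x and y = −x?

In coordinates u = x + y, v = x − y the rectangle is axis-aligned; the map (x,y)→(u,v) scales areas by 2.
u-values: -1, -3, -3; range = -1 − (-3) = 2.
v-values: 5, 1, 5; range = 5 − 1 = 4.
Area = (2 × 4) / 2 = 4.

4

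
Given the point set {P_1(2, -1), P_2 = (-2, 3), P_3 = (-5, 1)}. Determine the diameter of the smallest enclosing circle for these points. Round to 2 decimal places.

7.28

Side lengths²: P_1P_2² = 32, P_1P_3² = 53, P_2P_3² = 13.
Since P_1P_3² = 53 ≥ 32 + 13 = 45, the angle opposite P_1P_3 is not acute, so the smallest enclosing circle has P_1P_3 as diameter.
Centre = midpoint of P_1P_3 = (-1.5, 0), r² = 53/4 = 13.25.
Diameter = 2r = 2√(13.25) ≈ 7.28.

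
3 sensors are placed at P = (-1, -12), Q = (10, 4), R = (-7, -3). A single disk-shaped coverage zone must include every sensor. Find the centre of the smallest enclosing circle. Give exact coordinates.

Side lengths²: PQ² = 377, PR² = 117, QR² = 338.
Since PQ² = 377 < 338 + 117 = 455, the triangle is acute, so the smallest enclosing circle is the circumcircle.
Circumcentre = (2.9, -2.9), r² = 98.02.
Centre = (2.9, -2.9).

(2.9, -2.9)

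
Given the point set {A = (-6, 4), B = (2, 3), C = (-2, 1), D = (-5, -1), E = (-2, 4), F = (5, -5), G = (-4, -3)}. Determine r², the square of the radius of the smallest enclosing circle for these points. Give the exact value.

50.5

By Welzl's lemma the MEC is supported by two points (diametrically opposite) or three points (on a circumcircle).
The farthest pair is A–F with squared distance 202. The circle on this segment as diameter has centre (-0.5, -0.5) and r² = 202/4 = 50.5.
Check B: distance² to centre = 18.5 ≤ 50.5, so it lies inside.
All remaining points lie in this disk, and no smaller disk contains both endpoints, so this is the minimum enclosing circle.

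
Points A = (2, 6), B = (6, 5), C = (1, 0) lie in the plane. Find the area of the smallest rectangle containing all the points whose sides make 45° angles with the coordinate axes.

25

In coordinates u = x + y, v = x − y the rectangle is axis-aligned; the map (x,y)→(u,v) scales areas by 2.
u-values: 8, 11, 1; range = 11 − 1 = 10.
v-values: -4, 1, 1; range = 1 − (-4) = 5.
Area = (10 × 5) / 2 = 25.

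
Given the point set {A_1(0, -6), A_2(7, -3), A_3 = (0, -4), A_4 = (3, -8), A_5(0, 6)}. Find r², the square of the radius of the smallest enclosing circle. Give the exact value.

51.25

A smallest enclosing disk is always determined by at most three of the input points on its boundary.
The farthest pair is A_4–A_5 with squared distance 205. The circle on this segment as diameter has centre (1.5, -1) and r² = 205/4 = 51.25.
Check A_1: distance² to centre = 27.25 ≤ 51.25, so it lies inside.
All remaining points lie in this disk, and no smaller disk contains both endpoints, so this is the minimum enclosing circle.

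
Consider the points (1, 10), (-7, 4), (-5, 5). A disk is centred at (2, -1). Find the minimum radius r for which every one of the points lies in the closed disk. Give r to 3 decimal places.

The required radius is the distance from (2, -1) to the farthest point.
Squared distances: 122, 106, 85.
Maximum is 122, attained at (1, 10).
r = √122 ≈ 11.045.

11.045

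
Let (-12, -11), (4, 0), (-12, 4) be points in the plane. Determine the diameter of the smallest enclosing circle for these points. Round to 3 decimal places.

Call the three points A, B, C in the order given.
Side lengths²: AB² = 377, AC² = 225, BC² = 272.
Since AB² = 377 < 272 + 225 = 497, the triangle is acute, so the smallest enclosing circle is the circumcircle.
Circumcentre = (-5.375, -3.5), r² = 100.140625.
Diameter = 2r = 2√(100.140625) ≈ 20.014.

20.014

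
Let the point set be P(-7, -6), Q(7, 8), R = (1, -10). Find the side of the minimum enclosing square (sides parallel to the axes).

The bounding box has width 14 and height 18.
An axis-aligned square enclosing the set must have side ≥ max(width, height).
So the minimum side is max(14, 18) = 18.

18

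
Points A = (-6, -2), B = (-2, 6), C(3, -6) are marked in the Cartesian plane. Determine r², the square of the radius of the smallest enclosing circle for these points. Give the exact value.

Side lengths²: AB² = 80, AC² = 97, BC² = 169.
Since BC² = 169 < 97 + 80 = 177, the triangle is acute, so the smallest enclosing circle is the circumcircle.
Circumcentre = (5/22, -5/44), r² = 81965/1936.

81965/1936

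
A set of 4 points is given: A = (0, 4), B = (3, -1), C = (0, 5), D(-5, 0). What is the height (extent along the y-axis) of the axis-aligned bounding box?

6

max y = 5, min y = -1, so height = 6.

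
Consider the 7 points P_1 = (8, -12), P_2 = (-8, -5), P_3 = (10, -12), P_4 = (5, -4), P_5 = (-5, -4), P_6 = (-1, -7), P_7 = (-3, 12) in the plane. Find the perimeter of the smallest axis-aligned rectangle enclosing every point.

84

Width = max x − min x = 10 − (-8) = 18.
Height = max y − min y = 12 − (-12) = 24.
Perimeter = 2(18 + 24) = 84.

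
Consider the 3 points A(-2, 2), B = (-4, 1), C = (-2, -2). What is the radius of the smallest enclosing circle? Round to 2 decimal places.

Side lengths²: AB² = 5, AC² = 16, BC² = 13.
Since AC² = 16 < 13 + 5 = 18, the triangle is acute, so the smallest enclosing circle is the circumcircle.
Circumcentre = (-2.25, 0), r² = 4.0625.
r = √(4.0625) ≈ 2.02.

2.02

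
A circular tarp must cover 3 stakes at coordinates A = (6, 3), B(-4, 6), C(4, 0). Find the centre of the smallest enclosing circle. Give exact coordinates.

(11/12, 38/9)

Side lengths²: AB² = 109, AC² = 13, BC² = 100.
Since AB² = 109 < 100 + 13 = 113, the triangle is acute, so the smallest enclosing circle is the circumcircle.
Circumcentre = (11/12, 38/9), r² = 35425/1296.
Centre = (11/12, 38/9).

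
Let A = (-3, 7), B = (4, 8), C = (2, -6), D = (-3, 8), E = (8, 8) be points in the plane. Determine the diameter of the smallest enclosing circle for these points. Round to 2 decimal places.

By Welzl's lemma the MEC is supported by two points (diametrically opposite) or three points (on a circumcircle).
The minimum enclosing circle is determined by three boundary points: C, D, E.
Their circumcentre is (2.5, 29/14) with r² = 6409/98.
The farthest remaining point A is at distance² 5345/98 ≤ 6409/98.
Diameter = 2r = 2√(6409/98) ≈ 16.17.

16.17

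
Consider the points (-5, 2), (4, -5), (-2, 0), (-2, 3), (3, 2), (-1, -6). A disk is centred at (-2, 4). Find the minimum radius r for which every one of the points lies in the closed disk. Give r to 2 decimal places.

10.82

The required radius is the distance from (-2, 4) to the farthest point.
Squared distances: 13, 117, 16, 1, 29, 101.
Maximum is 117, attained at (4, -5).
r = √117 ≈ 10.82.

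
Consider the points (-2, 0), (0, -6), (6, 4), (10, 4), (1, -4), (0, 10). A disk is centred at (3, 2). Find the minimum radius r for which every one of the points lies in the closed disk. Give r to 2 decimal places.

The required radius is the distance from (3, 2) to the farthest point.
Squared distances: 29, 73, 13, 53, 40, 73.
Maximum is 73, attained at (0, -6).
r = √73 ≈ 8.54.

8.54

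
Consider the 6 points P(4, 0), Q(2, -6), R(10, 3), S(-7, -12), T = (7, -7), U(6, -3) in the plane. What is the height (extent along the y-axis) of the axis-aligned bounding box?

max y = 3, min y = -12, so height = 15.

15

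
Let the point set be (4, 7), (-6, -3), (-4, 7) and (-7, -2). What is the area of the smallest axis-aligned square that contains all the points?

121

The bounding box has width 11 and height 10.
An axis-aligned square enclosing the set must have side ≥ max(width, height).
So the minimum side is max(11, 10) = 11.
Area = 11² = 121.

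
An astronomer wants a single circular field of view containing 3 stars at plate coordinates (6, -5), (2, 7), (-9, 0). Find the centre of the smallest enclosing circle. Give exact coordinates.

(-0.875, -0.625)

Call the three points A, B, C in the order given.
Side lengths²: AB² = 160, AC² = 250, BC² = 170.
Since AC² = 250 < 170 + 160 = 330, the triangle is acute, so the smallest enclosing circle is the circumcircle.
Circumcentre = (-0.875, -0.625), r² = 66.40625.
Centre = (-0.875, -0.625).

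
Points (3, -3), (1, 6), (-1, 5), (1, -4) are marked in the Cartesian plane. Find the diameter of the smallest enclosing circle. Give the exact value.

By Welzl's lemma the MEC is supported by two points (diametrically opposite) or three points (on a circumcircle).
The farthest pair is (1, 6)–(1, -4) with squared distance 100. The circle on this segment as diameter has centre (1, 1) and r² = 100/4 = 25.
Check (3, -3): distance² to centre = 20 ≤ 25, so it lies inside.
All remaining points lie in this disk, and no smaller disk contains both endpoints, so this is the minimum enclosing circle.
Diameter = 2r = 2√25 = 10.

10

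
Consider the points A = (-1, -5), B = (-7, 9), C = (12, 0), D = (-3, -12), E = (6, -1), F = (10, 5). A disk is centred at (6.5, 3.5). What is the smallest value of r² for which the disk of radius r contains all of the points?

The required radius is the distance from (6.5, 3.5) to the farthest point.
Squared distances: 128.5, 212.5, 42.5, 330.5, 20.5, 14.5.
Maximum is 330.5, attained at D.

330.5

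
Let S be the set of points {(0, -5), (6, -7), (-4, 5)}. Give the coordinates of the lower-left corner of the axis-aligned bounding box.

(-4, -7)

x-range [-4, 6], y-range [-7, 5].
The lower-left corner is (-4, -7).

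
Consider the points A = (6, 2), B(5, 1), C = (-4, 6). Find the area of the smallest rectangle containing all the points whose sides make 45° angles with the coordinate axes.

42

In coordinates u = x + y, v = x − y the rectangle is axis-aligned; the map (x,y)→(u,v) scales areas by 2.
u-values: 8, 6, 2; range = 8 − 2 = 6.
v-values: 4, 4, -10; range = 4 − (-10) = 14.
Area = (6 × 14) / 2 = 42.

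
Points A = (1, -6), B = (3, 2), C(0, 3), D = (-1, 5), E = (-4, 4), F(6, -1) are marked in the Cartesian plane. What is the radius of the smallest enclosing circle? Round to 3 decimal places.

5.893

By Welzl's lemma the MEC is supported by two points (diametrically opposite) or three points (on a circumcircle).
The minimum enclosing circle is determined by three boundary points: A, E, F.
Their circumcentre is (1/6, -1/6) with r² = 625/18.
The farthest remaining point D is at distance² 505/18 ≤ 625/18.
r = √(625/18) ≈ 5.893.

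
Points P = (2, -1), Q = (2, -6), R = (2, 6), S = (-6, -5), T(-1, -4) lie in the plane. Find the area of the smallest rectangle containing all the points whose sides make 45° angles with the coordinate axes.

114

In coordinates u = x + y, v = x − y the rectangle is axis-aligned; the map (x,y)→(u,v) scales areas by 2.
u-values: 1, -4, 8, -11, -5; range = 8 − (-11) = 19.
v-values: 3, 8, -4, -1, 3; range = 8 − (-4) = 12.
Area = (19 × 12) / 2 = 114.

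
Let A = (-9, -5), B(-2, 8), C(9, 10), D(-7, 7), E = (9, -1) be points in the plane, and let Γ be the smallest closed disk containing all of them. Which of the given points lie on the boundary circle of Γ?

By Welzl's lemma the MEC is supported by two points (diametrically opposite) or three points (on a circumcircle).
The farthest pair is A–C with squared distance 549. The circle on this segment as diameter has centre (0, 2.5) and r² = 549/4 = 137.25.
Check B: distance² to centre = 34.25 ≤ 137.25, so it lies inside.
All remaining points lie in this disk, and no smaller disk contains both endpoints, so this is the minimum enclosing circle.
The points at distance exactly r from the centre are A, C — 2 points.

A, C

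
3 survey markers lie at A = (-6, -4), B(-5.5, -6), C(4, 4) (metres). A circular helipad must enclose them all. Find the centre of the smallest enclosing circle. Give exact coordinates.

(-0.75, -1)

Side lengths²: AB² = 4.25, AC² = 164, BC² = 190.25.
Since BC² = 190.25 ≥ 164 + 4.25 = 168.25, the angle opposite BC is not acute, so the smallest enclosing circle has BC as diameter.
Centre = midpoint of BC = (-0.75, -1), r² = 190.25/4 = 47.5625.
Centre = (-0.75, -1).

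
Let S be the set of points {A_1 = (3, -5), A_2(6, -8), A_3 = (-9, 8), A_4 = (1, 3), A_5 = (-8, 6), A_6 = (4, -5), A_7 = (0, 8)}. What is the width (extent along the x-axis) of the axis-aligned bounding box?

15

max x = 6, min x = -9, so width = 15.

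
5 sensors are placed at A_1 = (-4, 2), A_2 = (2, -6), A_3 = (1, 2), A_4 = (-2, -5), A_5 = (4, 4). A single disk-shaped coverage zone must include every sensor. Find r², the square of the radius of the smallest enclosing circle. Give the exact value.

11050/361

A smallest enclosing disk is always determined by at most three of the input points on its boundary.
The minimum enclosing circle is determined by three boundary points: A_1, A_2, A_5.
Their circumcentre is (17/19, -11/19) with r² = 11050/361.
The farthest remaining point A_4 is at distance² 10081/361 ≤ 11050/361.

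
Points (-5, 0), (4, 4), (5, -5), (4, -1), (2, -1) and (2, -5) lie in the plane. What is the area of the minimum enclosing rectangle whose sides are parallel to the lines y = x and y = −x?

In coordinates u = x + y, v = x − y the rectangle is axis-aligned; the map (x,y)→(u,v) scales areas by 2.
u-values: -5, 8, 0, 3, 1, -3; range = 8 − (-5) = 13.
v-values: -5, 0, 10, 5, 3, 7; range = 10 − (-5) = 15.
Area = (13 × 15) / 2 = 97.5.

97.5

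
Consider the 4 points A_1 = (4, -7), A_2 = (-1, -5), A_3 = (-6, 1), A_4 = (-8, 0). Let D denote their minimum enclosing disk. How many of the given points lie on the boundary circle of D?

The minimum enclosing circle of a finite set is fixed by two of the points (as a diameter) or three (as a circumcircle).
The farthest pair is A_1–A_4 with squared distance 193. The circle on this segment as diameter has centre (-2, -3.5) and r² = 193/4 = 48.25.
Check A_2: distance² to centre = 3.25 ≤ 48.25, so it lies inside.
All remaining points lie in this disk, and no smaller disk contains both endpoints, so this is the minimum enclosing circle.
The points at distance exactly r from the centre are A_1, A_4 — 2 points.

2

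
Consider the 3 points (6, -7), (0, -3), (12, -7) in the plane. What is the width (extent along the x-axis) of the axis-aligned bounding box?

max x = 12, min x = 0, so width = 12.

12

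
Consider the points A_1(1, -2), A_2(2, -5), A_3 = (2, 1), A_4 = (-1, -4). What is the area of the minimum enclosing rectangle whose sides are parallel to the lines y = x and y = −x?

24

In coordinates u = x + y, v = x − y the rectangle is axis-aligned; the map (x,y)→(u,v) scales areas by 2.
u-values: -1, -3, 3, -5; range = 3 − (-5) = 8.
v-values: 3, 7, 1, 3; range = 7 − 1 = 6.
Area = (8 × 6) / 2 = 24.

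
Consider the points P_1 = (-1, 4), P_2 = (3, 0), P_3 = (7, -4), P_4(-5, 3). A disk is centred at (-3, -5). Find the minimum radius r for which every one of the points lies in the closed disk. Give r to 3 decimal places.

10.050

The required radius is the distance from (-3, -5) to the farthest point.
Squared distances: 85, 61, 101, 68.
Maximum is 101, attained at P_3.
r = √101 ≈ 10.050.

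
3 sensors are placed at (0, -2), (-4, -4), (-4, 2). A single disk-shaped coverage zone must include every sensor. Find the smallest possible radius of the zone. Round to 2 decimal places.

3.16

Call the three points A, B, C in the order given.
Side lengths²: AB² = 20, AC² = 32, BC² = 36.
Since BC² = 36 < 32 + 20 = 52, the triangle is acute, so the smallest enclosing circle is the circumcircle.
Circumcentre = (-3, -1), r² = 10.
r = √10 ≈ 3.16.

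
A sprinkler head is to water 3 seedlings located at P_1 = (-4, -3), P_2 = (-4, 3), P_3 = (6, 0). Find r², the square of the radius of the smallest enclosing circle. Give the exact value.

29.7025

Side lengths²: P_1P_2² = 36, P_1P_3² = 109, P_2P_3² = 109.
Since P_2P_3² = 109 < 109 + 36 = 145, the triangle is acute, so the smallest enclosing circle is the circumcircle.
Circumcentre = (0.55, 0), r² = 29.7025.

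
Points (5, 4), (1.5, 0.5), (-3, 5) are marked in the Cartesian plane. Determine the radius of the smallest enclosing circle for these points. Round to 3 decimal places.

Call the three points A, B, C in the order given.
Side lengths²: AB² = 24.5, AC² = 65, BC² = 40.5.
Since AC² = 65 ≥ 40.5 + 24.5 = 65, the angle opposite AC is not acute, so the smallest enclosing circle has AC as diameter.
Centre = midpoint of AC = (1, 4.5), r² = 65/4 = 16.25.
r = √(16.25) ≈ 4.031.

4.031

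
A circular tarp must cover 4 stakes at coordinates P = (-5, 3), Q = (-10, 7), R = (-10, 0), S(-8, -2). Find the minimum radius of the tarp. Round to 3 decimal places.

By Welzl's lemma the MEC is supported by two points (diametrically opposite) or three points (on a circumcircle).
The farthest pair is Q–S with squared distance 85. The circle on this segment as diameter has centre (-9, 2.5) and r² = 85/4 = 21.25.
Check P: distance² to centre = 16.25 ≤ 21.25, so it lies inside.
All remaining points lie in this disk, and no smaller disk contains both endpoints, so this is the minimum enclosing circle.
r = √(21.25) ≈ 4.610.

4.610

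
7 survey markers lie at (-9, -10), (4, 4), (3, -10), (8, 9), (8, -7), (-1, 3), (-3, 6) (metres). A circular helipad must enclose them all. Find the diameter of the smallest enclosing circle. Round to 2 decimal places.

25.50

By Welzl's lemma the MEC is supported by two points (diametrically opposite) or three points (on a circumcircle).
The farthest pair is (-9, -10)–(8, 9) with squared distance 650. The circle on this segment as diameter has centre (-0.5, -0.5) and r² = 650/4 = 162.5.
Check (4, 4): distance² to centre = 40.5 ≤ 162.5, so it lies inside.
All remaining points lie in this disk, and no smaller disk contains both endpoints, so this is the minimum enclosing circle.
Diameter = 2r = 2√(162.5) ≈ 25.50.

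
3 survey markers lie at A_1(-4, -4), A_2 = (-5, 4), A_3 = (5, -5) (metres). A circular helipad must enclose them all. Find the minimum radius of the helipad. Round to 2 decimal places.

6.73

Side lengths²: A_1A_2² = 65, A_1A_3² = 82, A_2A_3² = 181.
Since A_2A_3² = 181 ≥ 82 + 65 = 147, the angle opposite A_2A_3 is not acute, so the smallest enclosing circle has A_2A_3 as diameter.
Centre = midpoint of A_2A_3 = (0, -0.5), r² = 181/4 = 45.25.
r = √(45.25) ≈ 6.73.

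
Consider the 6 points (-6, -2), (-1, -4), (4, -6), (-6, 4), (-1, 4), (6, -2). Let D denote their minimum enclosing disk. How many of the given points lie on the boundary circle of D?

The minimum enclosing circle of a finite set is fixed by two of the points (as a diameter) or three (as a circumcircle).
The farthest pair is (4, -6)–(-6, 4) with squared distance 200. The circle on this segment as diameter has centre (-1, -1) and r² = 200/4 = 50.
Check (-6, -2): distance² to centre = 26 ≤ 50, so it lies inside.
All remaining points lie in this disk, and no smaller disk contains both endpoints, so this is the minimum enclosing circle.
The points at distance exactly r from the centre are (4, -6), (-6, 4), (6, -2) — 3 points.

3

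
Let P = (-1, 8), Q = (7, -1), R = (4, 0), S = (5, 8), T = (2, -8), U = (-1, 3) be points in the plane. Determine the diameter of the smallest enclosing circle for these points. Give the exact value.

By Welzl's lemma the MEC is supported by two points (diametrically opposite) or three points (on a circumcircle).
The minimum enclosing circle is determined by three boundary points: P, S, T.
Their circumcentre is (2, 0.28125) with r² = 68.5791015625.
The farthest remaining point Q is at distance² 26.6416015625 ≤ 68.5791015625.
Diameter = 2r = 2√(68.5791015625) = 16.5625.

16.5625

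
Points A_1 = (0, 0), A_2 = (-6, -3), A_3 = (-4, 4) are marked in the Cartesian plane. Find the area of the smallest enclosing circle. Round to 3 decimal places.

Side lengths²: A_1A_2² = 45, A_1A_3² = 32, A_2A_3² = 53.
Since A_2A_3² = 53 < 45 + 32 = 77, the triangle is acute, so the smallest enclosing circle is the circumcircle.
Circumcentre = (-23/6, 1/6), r² = 265/18.
Area = π·r² = π·265/18 ≈ 46.251.

46.251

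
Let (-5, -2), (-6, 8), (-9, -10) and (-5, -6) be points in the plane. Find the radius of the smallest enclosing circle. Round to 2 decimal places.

The farthest pair is (-6, 8)–(-9, -10) with squared distance 333. The circle on this segment as diameter has centre (-7.5, -1) and r² = 333/4 = 83.25.
Check (-5, -2): distance² to centre = 7.25 ≤ 83.25, so it lies inside.
All remaining points lie in this disk, and no smaller disk contains both endpoints, so this is the minimum enclosing circle.
r = √(83.25) ≈ 9.12.

9.12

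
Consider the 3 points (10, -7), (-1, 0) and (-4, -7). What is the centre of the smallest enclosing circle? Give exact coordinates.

Call the three points A, B, C in the order given.
Side lengths²: AB² = 170, AC² = 196, BC² = 58.
Since AC² = 196 < 170 + 58 = 228, the triangle is acute, so the smallest enclosing circle is the circumcircle.
Circumcentre = (3, -41/7), r² = 2465/49.
Centre = (3, -41/7).

(3, -41/7)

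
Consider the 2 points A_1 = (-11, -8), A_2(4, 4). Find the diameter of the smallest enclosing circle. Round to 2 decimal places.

19.21

The smallest circle enclosing two points has them as diameter endpoints.
Centre = midpoint = (-3.5, -2); r² = |A_1A_2|²/4 = 369/4 = 92.25.
Diameter = 2r = 2√(92.25) ≈ 19.21.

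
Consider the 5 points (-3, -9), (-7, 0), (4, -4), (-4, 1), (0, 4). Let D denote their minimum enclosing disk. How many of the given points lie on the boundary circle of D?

By Welzl's lemma the MEC is supported by two points (diametrically opposite) or three points (on a circumcircle).
The farthest pair is (-3, -9)–(0, 4) with squared distance 178. The circle on this segment as diameter has centre (-1.5, -2.5) and r² = 178/4 = 44.5.
Check (-7, 0): distance² to centre = 36.5 ≤ 44.5, so it lies inside.
All remaining points lie in this disk, and no smaller disk contains both endpoints, so this is the minimum enclosing circle.
The points at distance exactly r from the centre are (-3, -9), (0, 4) — 2 points.

2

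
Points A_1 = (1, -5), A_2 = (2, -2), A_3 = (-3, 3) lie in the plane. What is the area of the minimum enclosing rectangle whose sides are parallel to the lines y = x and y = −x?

In coordinates u = x + y, v = x − y the rectangle is axis-aligned; the map (x,y)→(u,v) scales areas by 2.
u-values: -4, 0, 0; range = 0 − (-4) = 4.
v-values: 6, 4, -6; range = 6 − (-6) = 12.
Area = (4 × 12) / 2 = 24.

24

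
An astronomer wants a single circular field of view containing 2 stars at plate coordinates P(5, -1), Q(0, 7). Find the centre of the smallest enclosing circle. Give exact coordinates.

(2.5, 3)

The smallest circle enclosing two points has them as diameter endpoints.
Centre = midpoint = (2.5, 3); r² = |PQ|²/4 = 89/4 = 22.25.
Centre = (2.5, 3).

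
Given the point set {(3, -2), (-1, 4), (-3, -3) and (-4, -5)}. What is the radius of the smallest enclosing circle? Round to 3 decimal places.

The minimum enclosing circle of a finite set is fixed by two of the points (as a diameter) or three (as a circumcircle).
The minimum enclosing circle is determined by three boundary points: (3, -2), (-1, 4), (-4, -5).
Their circumcentre is (-5/3, -7/9) with r² = 1885/81.
The farthest remaining point (-3, -3) is at distance² 544/81 ≤ 1885/81.
r = √(1885/81) ≈ 4.824.

4.824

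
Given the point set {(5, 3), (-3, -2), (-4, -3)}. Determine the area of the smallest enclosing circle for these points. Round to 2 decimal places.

91.89

Call the three points A, B, C in the order given.
Side lengths²: AB² = 89, AC² = 117, BC² = 2.
Since AC² = 117 ≥ 89 + 2 = 91, the angle opposite AC is not acute, so the smallest enclosing circle has AC as diameter.
Centre = midpoint of AC = (0.5, 0), r² = 117/4 = 29.25.
Area = π·r² = π·29.25 ≈ 91.89.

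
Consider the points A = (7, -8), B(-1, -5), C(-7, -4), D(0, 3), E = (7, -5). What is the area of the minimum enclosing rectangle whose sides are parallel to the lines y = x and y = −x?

126

In coordinates u = x + y, v = x − y the rectangle is axis-aligned; the map (x,y)→(u,v) scales areas by 2.
u-values: -1, -6, -11, 3, 2; range = 3 − (-11) = 14.
v-values: 15, 4, -3, -3, 12; range = 15 − (-3) = 18.
Area = (14 × 18) / 2 = 126.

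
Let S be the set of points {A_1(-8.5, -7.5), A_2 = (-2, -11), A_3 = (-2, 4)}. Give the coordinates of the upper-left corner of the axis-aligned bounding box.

(-8.5, 4)

x-range [-8.5, -2], y-range [-11, 4].
The upper-left corner is (-8.5, 4).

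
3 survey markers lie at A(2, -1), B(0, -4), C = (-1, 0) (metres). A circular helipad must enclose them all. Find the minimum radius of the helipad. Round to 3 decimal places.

Side lengths²: AB² = 13, AC² = 10, BC² = 17.
Since BC² = 17 < 13 + 10 = 23, the triangle is acute, so the smallest enclosing circle is the circumcircle.
Circumcentre = (1/22, -41/22), r² = 1105/242.
r = √(1105/242) ≈ 2.137.

2.137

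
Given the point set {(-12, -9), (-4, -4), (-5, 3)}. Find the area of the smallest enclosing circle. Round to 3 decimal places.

Call the three points A, B, C in the order given.
Side lengths²: AB² = 89, AC² = 193, BC² = 50.
Since AC² = 193 ≥ 89 + 50 = 139, the angle opposite AC is not acute, so the smallest enclosing circle has AC as diameter.
Centre = midpoint of AC = (-8.5, -3), r² = 193/4 = 48.25.
Area = π·r² = π·48.25 ≈ 151.582.

151.582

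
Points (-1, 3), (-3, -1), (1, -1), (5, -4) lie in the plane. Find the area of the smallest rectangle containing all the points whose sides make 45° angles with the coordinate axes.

39

In coordinates u = x + y, v = x − y the rectangle is axis-aligned; the map (x,y)→(u,v) scales areas by 2.
u-values: 2, -4, 0, 1; range = 2 − (-4) = 6.
v-values: -4, -2, 2, 9; range = 9 − (-4) = 13.
Area = (6 × 13) / 2 = 39.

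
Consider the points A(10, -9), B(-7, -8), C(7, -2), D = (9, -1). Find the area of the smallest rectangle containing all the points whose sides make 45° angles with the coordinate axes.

In coordinates u = x + y, v = x − y the rectangle is axis-aligned; the map (x,y)→(u,v) scales areas by 2.
u-values: 1, -15, 5, 8; range = 8 − (-15) = 23.
v-values: 19, 1, 9, 10; range = 19 − 1 = 18.
Area = (23 × 18) / 2 = 207.

207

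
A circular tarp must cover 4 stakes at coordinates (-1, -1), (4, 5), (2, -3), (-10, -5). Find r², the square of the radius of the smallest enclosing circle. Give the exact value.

74

By Welzl's lemma the MEC is supported by two points (diametrically opposite) or three points (on a circumcircle).
The farthest pair is (4, 5)–(-10, -5) with squared distance 296. The circle on this segment as diameter has centre (-3, 0) and r² = 296/4 = 74.
Check (-1, -1): distance² to centre = 5 ≤ 74, so it lies inside.
All remaining points lie in this disk, and no smaller disk contains both endpoints, so this is the minimum enclosing circle.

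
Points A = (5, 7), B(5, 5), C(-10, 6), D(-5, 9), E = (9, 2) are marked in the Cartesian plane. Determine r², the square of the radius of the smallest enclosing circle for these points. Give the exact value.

The farthest pair is C–E with squared distance 377. The circle on this segment as diameter has centre (-0.5, 4) and r² = 377/4 = 94.25.
Check A: distance² to centre = 39.25 ≤ 94.25, so it lies inside.
All remaining points lie in this disk, and no smaller disk contains both endpoints, so this is the minimum enclosing circle.

94.25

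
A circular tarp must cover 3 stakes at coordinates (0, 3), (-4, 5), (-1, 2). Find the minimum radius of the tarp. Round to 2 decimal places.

2.24

Call the three points A, B, C in the order given.
Side lengths²: AB² = 20, AC² = 2, BC² = 18.
Since AB² = 20 ≥ 18 + 2 = 20, the angle opposite AB is not acute, so the smallest enclosing circle has AB as diameter.
Centre = midpoint of AB = (-2, 4), r² = 20/4 = 5.
r = √5 ≈ 2.24.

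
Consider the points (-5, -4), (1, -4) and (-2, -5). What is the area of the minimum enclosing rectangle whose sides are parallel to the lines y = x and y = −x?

18

In coordinates u = x + y, v = x − y the rectangle is axis-aligned; the map (x,y)→(u,v) scales areas by 2.
u-values: -9, -3, -7; range = -3 − (-9) = 6.
v-values: -1, 5, 3; range = 5 − (-1) = 6.
Area = (6 × 6) / 2 = 18.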